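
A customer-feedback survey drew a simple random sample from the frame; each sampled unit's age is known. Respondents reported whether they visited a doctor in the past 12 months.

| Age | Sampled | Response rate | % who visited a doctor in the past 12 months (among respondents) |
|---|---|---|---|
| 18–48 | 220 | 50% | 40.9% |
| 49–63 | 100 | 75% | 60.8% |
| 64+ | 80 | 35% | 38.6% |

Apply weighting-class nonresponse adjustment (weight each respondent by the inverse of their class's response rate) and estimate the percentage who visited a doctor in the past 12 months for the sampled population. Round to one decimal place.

Inverse-response-rate weighting restores each class to its sampled count, so class totals weight by n_sampled:
  18–48: 220 × 40.9 = 8998
  49–63: 100 × 60.8 = 6080
  64+: 80 × 38.6 = 3088
Adjusted estimate = 18,166 / 400 = 45.415 → 45.4%.

45.4%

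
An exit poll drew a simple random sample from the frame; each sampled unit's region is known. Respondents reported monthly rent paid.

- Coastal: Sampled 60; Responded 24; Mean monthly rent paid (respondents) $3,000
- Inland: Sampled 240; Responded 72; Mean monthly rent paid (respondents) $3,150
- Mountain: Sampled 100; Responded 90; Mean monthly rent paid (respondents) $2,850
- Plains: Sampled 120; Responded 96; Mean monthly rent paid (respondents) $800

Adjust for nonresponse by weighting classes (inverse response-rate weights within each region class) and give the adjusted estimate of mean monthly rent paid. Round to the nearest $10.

Response rates by class: Coastal 24/60 = 40%, Inland 72/240 = 30%, Mountain 90/100 = 90%, Plains 96/120 = 80%.
Each respondent's weight = sampled/responded in their class; summing within a class gives n_sampled, so:
  Coastal: 60 × 3000 = 180,000
  Inland: 240 × 3150 = 756,000
  Mountain: 100 × 2850 = 285,000
  Plains: 120 × 800 = 96,000
Adjusted estimate = 1,317,000 / 520 = 2532.69 → $2,530.

$2,530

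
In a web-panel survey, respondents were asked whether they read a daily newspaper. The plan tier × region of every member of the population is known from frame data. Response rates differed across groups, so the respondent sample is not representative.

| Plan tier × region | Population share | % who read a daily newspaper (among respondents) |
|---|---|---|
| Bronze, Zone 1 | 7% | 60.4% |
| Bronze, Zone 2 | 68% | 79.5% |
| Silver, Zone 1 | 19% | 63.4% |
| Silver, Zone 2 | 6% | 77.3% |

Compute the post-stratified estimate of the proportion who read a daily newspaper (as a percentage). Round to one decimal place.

75.0%

Each cell contributes population-share × respondent value:
  Bronze, Zone 1: 0.07 × 60.4 = 4.228
  Bronze, Zone 2: 0.68 × 79.5 = 54.06
  Silver, Zone 1: 0.19 × 63.4 = 12.046
  Silver, Zone 2: 0.06 × 77.3 = 4.638
Post-stratified estimate = 74.972 → 75.0%.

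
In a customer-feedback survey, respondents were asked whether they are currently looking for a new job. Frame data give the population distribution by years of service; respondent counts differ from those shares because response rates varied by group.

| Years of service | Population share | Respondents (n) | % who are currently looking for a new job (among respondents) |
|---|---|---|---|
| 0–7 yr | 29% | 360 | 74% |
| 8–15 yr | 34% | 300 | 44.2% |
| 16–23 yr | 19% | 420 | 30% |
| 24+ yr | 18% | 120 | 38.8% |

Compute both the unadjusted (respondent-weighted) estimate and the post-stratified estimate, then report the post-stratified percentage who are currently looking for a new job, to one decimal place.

49.2%

Unadjusted (pooled respondent) estimate weights by respondent counts:
  (360/1200)×74 + (300/1200)×44.2 + (420/1200)×30 + (120/1200)×38.8 = 47.63%
Post-stratifying to population shares instead:
  0.29×74 + 0.34×44.2 + 0.19×30 + 0.18×38.8 = 49.172%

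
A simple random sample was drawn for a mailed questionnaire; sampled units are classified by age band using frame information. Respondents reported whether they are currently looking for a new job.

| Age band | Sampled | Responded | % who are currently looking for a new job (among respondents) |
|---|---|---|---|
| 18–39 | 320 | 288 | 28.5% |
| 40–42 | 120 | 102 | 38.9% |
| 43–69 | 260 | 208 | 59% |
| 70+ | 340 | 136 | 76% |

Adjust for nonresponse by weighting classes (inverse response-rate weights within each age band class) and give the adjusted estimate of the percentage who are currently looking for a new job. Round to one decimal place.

Class response rates: 18–39 288/320 = 90%, 40–42 102/120 = 85%, 43–69 208/260 = 80%, 70+ 136/340 = 40%.
Weighting each respondent by the inverse class response rate inflates each class back to its sampled size, so the class weight is n_sampled:
  18–39: 320 × 28.5 = 9120
  40–42: 120 × 38.9 = 4668
  43–69: 260 × 59 = 15,340
  70+: 340 × 76 = 25,840
Adjusted estimate = 54,968 / 1,040 = 52.8538 → 52.9%.

52.9%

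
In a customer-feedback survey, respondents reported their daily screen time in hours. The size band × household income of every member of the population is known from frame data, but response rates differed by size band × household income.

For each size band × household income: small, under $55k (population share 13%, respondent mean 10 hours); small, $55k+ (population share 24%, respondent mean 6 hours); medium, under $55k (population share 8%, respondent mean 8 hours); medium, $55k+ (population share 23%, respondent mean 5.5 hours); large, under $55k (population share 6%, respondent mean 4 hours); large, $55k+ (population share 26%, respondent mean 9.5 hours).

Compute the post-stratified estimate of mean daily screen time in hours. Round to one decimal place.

7.4

Each cell contributes population-share × respondent value:
  small, under $55k: 0.13 × 10 = 1.3
  small, $55k+: 0.24 × 6 = 1.44
  medium, under $55k: 0.08 × 8 = 0.64
  medium, $55k+: 0.23 × 5.5 = 1.265
  large, under $55k: 0.06 × 4 = 0.24
  large, $55k+: 0.26 × 9.5 = 2.47
Post-stratified estimate = 7.355 → 7.4.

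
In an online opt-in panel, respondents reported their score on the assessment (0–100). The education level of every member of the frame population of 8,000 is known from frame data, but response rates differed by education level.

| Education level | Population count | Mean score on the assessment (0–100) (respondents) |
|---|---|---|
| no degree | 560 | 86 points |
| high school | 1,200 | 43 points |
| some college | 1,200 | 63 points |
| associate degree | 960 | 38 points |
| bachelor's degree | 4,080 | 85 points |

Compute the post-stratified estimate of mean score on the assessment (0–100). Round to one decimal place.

69.8

Post-stratification weights by population share, not respondent share:
  no degree: (560/8,000) × 86 = 6.02
  high school: (1,200/8,000) × 43 = 6.45
  some college: (1,200/8,000) × 63 = 9.45
  associate degree: (960/8,000) × 38 = 4.56
  bachelor's degree: (4,080/8,000) × 85 = 43.35
Post-stratified estimate = 69.83 → 69.8.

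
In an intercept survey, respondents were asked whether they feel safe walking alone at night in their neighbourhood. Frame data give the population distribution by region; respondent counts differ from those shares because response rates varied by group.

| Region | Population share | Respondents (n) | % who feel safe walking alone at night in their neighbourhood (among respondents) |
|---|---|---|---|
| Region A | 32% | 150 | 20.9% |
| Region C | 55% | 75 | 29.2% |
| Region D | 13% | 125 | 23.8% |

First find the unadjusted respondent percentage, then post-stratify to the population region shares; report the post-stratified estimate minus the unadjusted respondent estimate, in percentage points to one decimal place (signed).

Unadjusted (pooled respondent) estimate weights by respondent counts:
  (150/350)×20.9 + (75/350)×29.2 + (125/350)×23.8 = 23.7143%
Post-stratified estimate weights by population shares:
  0.32×20.9 + 0.55×29.2 + 0.13×23.8 = 25.842%
Difference = 25.842 − 23.7143 = 2.1277 pp.

+2.1 percentage points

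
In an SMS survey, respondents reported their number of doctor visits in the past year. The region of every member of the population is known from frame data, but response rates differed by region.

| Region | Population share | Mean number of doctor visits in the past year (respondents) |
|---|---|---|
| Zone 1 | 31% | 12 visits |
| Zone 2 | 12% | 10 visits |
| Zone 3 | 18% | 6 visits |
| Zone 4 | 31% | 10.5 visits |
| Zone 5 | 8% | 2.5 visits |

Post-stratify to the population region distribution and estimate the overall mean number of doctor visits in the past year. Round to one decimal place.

Each cell contributes population-share × respondent value:
  Zone 1: 0.31 × 12 = 3.72
  Zone 2: 0.12 × 10 = 1.2
  Zone 3: 0.18 × 6 = 1.08
  Zone 4: 0.31 × 10.5 = 3.255
  Zone 5: 0.08 × 2.5 = 0.2
Post-stratified estimate = 9.455 → 9.5.

9.5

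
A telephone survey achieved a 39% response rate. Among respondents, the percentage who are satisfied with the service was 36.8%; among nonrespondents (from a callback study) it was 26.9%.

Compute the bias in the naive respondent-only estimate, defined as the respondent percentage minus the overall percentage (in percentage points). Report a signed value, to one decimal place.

+6.0 percentage points

Nonresponse fraction = 1 − 0.39 = 0.61.
Bias = (nonresponse fraction) × (respondent percentage − nonrespondent percentage)
     = 0.61 × (36.8 − 26.9) = 0.61 × 9.9 = 6.039.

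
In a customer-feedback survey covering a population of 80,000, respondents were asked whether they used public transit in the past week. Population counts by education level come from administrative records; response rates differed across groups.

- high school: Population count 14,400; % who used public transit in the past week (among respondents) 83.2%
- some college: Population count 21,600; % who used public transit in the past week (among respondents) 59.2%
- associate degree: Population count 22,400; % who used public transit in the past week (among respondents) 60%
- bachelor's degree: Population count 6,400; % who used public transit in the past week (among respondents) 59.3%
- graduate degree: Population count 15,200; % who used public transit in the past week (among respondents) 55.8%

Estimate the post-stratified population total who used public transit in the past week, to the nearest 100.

50,500

Apply each group's respondent rate to its population count:
  high school: 14,400 × 83.2% = 11980.8
  some college: 21,600 × 59.2% = 12787.2
  associate degree: 22,400 × 60% = 13,440
  bachelor's degree: 6,400 × 59.3% = 3795.2
  graduate degree: 15,200 × 55.8% = 8481.6
Estimated total = 50484.8 → 50,500.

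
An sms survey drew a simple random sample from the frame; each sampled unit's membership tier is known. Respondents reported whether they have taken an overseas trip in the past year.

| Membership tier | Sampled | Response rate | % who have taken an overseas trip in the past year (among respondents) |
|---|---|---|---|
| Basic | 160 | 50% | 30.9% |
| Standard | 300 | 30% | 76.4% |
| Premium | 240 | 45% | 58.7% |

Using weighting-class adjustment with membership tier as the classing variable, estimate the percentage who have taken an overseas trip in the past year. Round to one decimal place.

Weighting each respondent by the inverse class response rate inflates each class back to its sampled size, so the class weight is n_sampled:
  Basic: 160 × 30.9 = 4944
  Standard: 300 × 76.4 = 22,920
  Premium: 240 × 58.7 = 14,088
Adjusted estimate = 41,952 / 700 = 59.9314 → 59.9%.

59.9%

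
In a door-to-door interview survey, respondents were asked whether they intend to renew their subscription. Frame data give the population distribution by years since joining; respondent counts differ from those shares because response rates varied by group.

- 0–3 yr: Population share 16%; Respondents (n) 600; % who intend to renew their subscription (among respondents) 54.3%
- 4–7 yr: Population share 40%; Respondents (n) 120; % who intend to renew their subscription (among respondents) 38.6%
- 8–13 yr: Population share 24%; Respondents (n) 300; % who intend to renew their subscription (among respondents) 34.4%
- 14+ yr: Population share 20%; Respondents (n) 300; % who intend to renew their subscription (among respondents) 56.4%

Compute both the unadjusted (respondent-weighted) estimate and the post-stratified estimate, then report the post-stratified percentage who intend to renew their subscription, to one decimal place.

43.7%

Unadjusted (pooled respondent) estimate weights by respondent counts:
  (600/1320)×54.3 + (120/1320)×38.6 + (300/1320)×34.4 + (300/1320)×56.4 = 48.8273%
Post-stratifying to population shares instead:
  0.16×54.3 + 0.4×38.6 + 0.24×34.4 + 0.2×56.4 = 43.664%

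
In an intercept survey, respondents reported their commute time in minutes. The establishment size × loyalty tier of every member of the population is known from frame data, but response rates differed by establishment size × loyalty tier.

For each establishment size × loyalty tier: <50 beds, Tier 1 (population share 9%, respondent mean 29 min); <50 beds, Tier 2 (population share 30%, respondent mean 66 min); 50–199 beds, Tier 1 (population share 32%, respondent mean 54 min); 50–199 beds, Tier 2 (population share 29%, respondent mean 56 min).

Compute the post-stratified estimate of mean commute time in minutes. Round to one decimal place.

55.9

Reweight to the known establishment size × loyalty tier distribution:
  <50 beds, Tier 1: 0.09 × 29 = 2.61
  <50 beds, Tier 2: 0.3 × 66 = 19.8
  50–199 beds, Tier 1: 0.32 × 54 = 17.28
  50–199 beds, Tier 2: 0.29 × 56 = 16.24
Post-stratified estimate = 55.93 → 55.9.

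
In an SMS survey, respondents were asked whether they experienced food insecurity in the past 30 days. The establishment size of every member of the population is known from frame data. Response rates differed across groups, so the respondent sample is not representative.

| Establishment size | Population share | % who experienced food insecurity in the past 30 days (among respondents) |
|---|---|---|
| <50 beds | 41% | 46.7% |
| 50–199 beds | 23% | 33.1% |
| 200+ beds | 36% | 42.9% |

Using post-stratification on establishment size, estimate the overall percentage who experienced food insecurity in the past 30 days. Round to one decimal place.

42.2%

Each cell contributes population-share × respondent value:
  <50 beds: 0.41 × 46.7 = 19.147
  50–199 beds: 0.23 × 33.1 = 7.613
  200+ beds: 0.36 × 42.9 = 15.444
Post-stratified estimate = 42.204 → 42.2%.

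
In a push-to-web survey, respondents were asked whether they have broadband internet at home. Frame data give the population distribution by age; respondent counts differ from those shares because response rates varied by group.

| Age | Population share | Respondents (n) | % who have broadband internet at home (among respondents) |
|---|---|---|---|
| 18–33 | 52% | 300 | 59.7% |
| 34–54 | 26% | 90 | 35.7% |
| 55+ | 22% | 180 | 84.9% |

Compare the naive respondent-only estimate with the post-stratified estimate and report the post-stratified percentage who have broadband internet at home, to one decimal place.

Unadjusted (pooled respondent) estimate weights by respondent counts:
  (300/570)×59.7 + (90/570)×35.7 + (180/570)×84.9 = 63.8684%
Post-stratified estimate weights by population shares:
  0.52×59.7 + 0.26×35.7 + 0.22×84.9 = 59.004%

59.0%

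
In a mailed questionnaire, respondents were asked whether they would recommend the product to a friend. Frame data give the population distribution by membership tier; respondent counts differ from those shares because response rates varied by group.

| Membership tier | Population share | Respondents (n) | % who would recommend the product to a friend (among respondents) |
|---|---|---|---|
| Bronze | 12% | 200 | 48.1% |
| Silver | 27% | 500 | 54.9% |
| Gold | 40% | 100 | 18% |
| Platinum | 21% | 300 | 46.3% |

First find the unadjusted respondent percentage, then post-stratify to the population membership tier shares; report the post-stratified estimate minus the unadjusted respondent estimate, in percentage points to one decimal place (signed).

-10.4 percentage points

Without adjustment, the pooled respondent share is:
  (200/1100)×48.1 + (500/1100)×54.9 + (100/1100)×18 + (300/1100)×46.3 = 47.9636%
Post-stratifying to population shares instead:
  0.12×48.1 + 0.27×54.9 + 0.4×18 + 0.21×46.3 = 37.518%
Difference = 37.518 − 47.9636 = -10.4456 pp.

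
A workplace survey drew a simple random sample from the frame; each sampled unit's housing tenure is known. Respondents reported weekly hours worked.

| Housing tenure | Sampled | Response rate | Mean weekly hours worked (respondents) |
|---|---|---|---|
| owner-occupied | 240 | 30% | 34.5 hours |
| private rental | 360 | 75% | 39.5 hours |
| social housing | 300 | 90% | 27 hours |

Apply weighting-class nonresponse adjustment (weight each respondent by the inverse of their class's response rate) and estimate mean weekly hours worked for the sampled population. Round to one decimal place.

Weighting each respondent by the inverse class response rate inflates each class back to its sampled size, so the class weight is n_sampled:
  owner-occupied: 240 × 34.5 = 8280
  private rental: 360 × 39.5 = 14,220
  social housing: 300 × 27 = 8100
Adjusted estimate = 30,600 / 900 = 34 → 34.0.

34.0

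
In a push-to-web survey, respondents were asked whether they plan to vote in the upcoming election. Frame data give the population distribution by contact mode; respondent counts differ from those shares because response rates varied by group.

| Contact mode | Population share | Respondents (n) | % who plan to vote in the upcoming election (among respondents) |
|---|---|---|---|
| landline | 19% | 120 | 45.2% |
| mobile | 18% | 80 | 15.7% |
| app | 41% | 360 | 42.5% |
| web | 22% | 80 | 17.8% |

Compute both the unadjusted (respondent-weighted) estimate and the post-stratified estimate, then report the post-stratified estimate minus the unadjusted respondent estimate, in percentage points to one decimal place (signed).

Unadjusted (pooled respondent) estimate weights by respondent counts:
  (120/640)×45.2 + (80/640)×15.7 + (360/640)×42.5 + (80/640)×17.8 = 36.5688%
Post-stratified estimate weights by population shares:
  0.19×45.2 + 0.18×15.7 + 0.41×42.5 + 0.22×17.8 = 32.755%
Difference = 32.755 − 36.5688 = -3.8137 pp.

-3.8 percentage points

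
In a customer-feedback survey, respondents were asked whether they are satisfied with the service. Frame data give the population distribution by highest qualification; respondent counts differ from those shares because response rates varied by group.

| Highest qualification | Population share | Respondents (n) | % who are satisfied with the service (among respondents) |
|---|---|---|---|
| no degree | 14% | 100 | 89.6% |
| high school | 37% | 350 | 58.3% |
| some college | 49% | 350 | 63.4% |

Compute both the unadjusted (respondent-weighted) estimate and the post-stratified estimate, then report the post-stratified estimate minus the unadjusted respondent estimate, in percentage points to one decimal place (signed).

+0.7 percentage points

Unadjusted (pooled respondent) estimate weights by respondent counts:
  (100/800)×89.6 + (350/800)×58.3 + (350/800)×63.4 = 64.4437%
Reweighting by population highest qualification shares:
  0.14×89.6 + 0.37×58.3 + 0.49×63.4 = 65.181%
Difference = 65.181 − 64.4437 = 0.7373 pp.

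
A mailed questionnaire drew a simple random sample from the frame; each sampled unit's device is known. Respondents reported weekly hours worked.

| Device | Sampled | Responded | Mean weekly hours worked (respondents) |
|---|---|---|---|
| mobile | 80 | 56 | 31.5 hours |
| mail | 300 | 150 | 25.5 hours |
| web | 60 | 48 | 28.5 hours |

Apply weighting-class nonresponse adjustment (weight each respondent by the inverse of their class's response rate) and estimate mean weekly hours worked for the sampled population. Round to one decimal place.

27.0

Response rates by class: mobile 56/80 = 70%, mail 150/300 = 50%, web 48/60 = 80%.
With weight = n_sampled/n_responded per class, the weighted class total is n_sampled:
  mobile: 80 × 31.5 = 2520
  mail: 300 × 25.5 = 7650
  web: 60 × 28.5 = 1710
Adjusted estimate = 11,880 / 440 = 27 → 27.0.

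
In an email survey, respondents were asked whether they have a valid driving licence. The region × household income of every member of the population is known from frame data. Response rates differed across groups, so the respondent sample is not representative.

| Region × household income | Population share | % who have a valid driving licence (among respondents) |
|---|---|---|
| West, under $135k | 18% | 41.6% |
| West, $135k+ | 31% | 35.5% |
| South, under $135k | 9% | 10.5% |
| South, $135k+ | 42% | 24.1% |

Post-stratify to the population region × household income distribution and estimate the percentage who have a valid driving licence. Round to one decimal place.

Reweight to the known region × household income distribution:
  West, under $135k: 0.18 × 41.6 = 7.488
  West, $135k+: 0.31 × 35.5 = 11.005
  South, under $135k: 0.09 × 10.5 = 0.945
  South, $135k+: 0.42 × 24.1 = 10.122
Post-stratified estimate = 29.56 → 29.6%.

29.6%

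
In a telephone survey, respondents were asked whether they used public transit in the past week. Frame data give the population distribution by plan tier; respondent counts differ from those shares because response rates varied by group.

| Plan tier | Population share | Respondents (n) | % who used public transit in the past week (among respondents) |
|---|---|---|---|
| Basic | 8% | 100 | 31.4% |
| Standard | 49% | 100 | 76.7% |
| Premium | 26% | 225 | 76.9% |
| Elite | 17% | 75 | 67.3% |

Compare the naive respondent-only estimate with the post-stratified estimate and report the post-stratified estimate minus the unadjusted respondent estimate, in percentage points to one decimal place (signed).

Naive respondent-only estimate (weights = respondent counts):
  (100/500)×31.4 + (100/500)×76.7 + (225/500)×76.9 + (75/500)×67.3 = 66.32%
Reweighting by population plan tier shares:
  0.08×31.4 + 0.49×76.7 + 0.26×76.9 + 0.17×67.3 = 71.53%
Difference = 71.53 − 66.32 = 5.21 pp.

+5.2 percentage points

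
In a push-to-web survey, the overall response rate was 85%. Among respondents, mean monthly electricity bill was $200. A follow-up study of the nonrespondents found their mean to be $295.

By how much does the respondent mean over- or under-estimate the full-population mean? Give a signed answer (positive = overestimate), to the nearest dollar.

Nonresponse fraction = 1 − 0.85 = 0.15.
Bias = (nonresponse fraction) × (respondent mean − nonrespondent mean)
     = 0.15 × (200 − 295) = 0.15 × -95 = -14.25.

-$14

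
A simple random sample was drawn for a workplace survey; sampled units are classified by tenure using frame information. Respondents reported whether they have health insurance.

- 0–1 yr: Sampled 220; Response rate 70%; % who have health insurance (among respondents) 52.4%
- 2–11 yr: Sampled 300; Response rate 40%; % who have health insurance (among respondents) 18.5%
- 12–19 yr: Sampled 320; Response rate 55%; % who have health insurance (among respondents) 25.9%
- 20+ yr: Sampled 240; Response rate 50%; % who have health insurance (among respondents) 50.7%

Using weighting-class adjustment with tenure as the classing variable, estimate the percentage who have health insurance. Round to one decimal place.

Inverse-response-rate weighting restores each class to its sampled count, so class totals weight by n_sampled:
  0–1 yr: 220 × 52.4 = 11,528
  2–11 yr: 300 × 18.5 = 5550
  12–19 yr: 320 × 25.9 = 8288
  20+ yr: 240 × 50.7 = 12,168
Adjusted estimate = 37,534 / 1,080 = 34.7537 → 34.8%.

34.8%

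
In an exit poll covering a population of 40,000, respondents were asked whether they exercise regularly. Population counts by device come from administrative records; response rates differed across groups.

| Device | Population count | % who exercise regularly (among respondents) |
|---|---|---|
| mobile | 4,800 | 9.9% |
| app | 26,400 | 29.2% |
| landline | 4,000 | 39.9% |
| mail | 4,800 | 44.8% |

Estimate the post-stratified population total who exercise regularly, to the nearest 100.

Estimated count per cell = population count × respondent percentage:
  mobile: 4,800 × 9.9% = 475.2
  app: 26,400 × 29.2% = 7708.8
  landline: 4,000 × 39.9% = 1596
  mail: 4,800 × 44.8% = 2150.4
Estimated total = 11930.4 → 11,900.

11,900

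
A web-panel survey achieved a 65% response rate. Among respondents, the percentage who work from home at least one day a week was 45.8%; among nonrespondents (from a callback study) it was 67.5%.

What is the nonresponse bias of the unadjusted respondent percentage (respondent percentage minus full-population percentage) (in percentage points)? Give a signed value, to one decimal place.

Nonresponse fraction = 1 − 0.65 = 0.35.
Bias = (nonresponse fraction) × (respondent percentage − nonrespondent percentage)
     = 0.35 × (45.8 − 67.5) = 0.35 × -21.7 = -7.595.

-7.6 percentage points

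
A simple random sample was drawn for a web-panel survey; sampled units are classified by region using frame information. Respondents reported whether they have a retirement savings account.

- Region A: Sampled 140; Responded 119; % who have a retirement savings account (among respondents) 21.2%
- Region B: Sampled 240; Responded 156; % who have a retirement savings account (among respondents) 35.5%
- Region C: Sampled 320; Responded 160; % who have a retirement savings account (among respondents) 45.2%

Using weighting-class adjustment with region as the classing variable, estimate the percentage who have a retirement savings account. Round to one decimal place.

Response rates by class: Region A 119/140 = 85%, Region B 156/240 = 65%, Region C 160/320 = 50%.
With weight = n_sampled/n_responded per class, the weighted class total is n_sampled:
  Region A: 140 × 21.2 = 2968
  Region B: 240 × 35.5 = 8520
  Region C: 320 × 45.2 = 14,464
Adjusted estimate = 25,952 / 700 = 37.0743 → 37.1%.

37.1%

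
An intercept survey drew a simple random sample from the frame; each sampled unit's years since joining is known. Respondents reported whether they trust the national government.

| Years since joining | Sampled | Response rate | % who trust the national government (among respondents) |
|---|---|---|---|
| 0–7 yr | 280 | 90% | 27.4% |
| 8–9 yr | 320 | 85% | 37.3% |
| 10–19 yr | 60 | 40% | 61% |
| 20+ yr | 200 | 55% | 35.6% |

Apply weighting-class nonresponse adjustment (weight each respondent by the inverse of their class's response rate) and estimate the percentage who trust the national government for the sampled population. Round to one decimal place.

35.3%

With weight = n_sampled/n_responded per class, the weighted class total is n_sampled:
  0–7 yr: 280 × 27.4 = 7672
  8–9 yr: 320 × 37.3 = 11,936
  10–19 yr: 60 × 61 = 3660
  20+ yr: 200 × 35.6 = 7120
Adjusted estimate = 30,388 / 860 = 35.3349 → 35.3%.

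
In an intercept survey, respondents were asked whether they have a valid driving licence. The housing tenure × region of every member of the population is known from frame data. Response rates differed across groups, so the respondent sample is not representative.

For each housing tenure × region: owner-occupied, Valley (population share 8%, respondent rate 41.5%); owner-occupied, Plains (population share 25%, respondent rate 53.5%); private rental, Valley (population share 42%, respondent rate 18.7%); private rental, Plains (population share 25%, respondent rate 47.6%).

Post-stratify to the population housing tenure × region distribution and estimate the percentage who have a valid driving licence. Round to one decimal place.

36.4%

Post-stratification weights by population share, not respondent share:
  owner-occupied, Valley: 0.08 × 41.5 = 3.32
  owner-occupied, Plains: 0.25 × 53.5 = 13.375
  private rental, Valley: 0.42 × 18.7 = 7.854
  private rental, Plains: 0.25 × 47.6 = 11.9
Post-stratified estimate = 36.449 → 36.4%.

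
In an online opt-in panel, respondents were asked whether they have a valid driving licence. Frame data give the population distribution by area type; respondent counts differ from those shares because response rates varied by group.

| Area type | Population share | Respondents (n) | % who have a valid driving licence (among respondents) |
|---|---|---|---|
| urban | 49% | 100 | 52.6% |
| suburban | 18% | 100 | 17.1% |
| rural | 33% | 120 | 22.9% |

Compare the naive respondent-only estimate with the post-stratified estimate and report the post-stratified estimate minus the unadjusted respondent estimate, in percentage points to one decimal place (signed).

+6.0 percentage points

Unadjusted (pooled respondent) estimate weights by respondent counts:
  (100/320)×52.6 + (100/320)×17.1 + (120/320)×22.9 = 30.3687%
Post-stratified estimate weights by population shares:
  0.49×52.6 + 0.18×17.1 + 0.33×22.9 = 36.409%
Difference = 36.409 − 30.3687 = 6.0403 pp.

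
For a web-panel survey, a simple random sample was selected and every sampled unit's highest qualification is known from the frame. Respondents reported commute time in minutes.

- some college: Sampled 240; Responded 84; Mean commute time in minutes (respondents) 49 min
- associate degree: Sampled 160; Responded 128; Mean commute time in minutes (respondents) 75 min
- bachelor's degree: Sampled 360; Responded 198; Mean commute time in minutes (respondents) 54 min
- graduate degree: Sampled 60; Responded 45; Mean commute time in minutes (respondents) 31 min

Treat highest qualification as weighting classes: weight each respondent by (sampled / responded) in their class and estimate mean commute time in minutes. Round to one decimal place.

55.0

Response rates by class: some college 84/240 = 35%, associate degree 128/160 = 80%, bachelor's degree 198/360 = 55%, graduate degree 45/60 = 75%.
Weighting each respondent by the inverse class response rate inflates each class back to its sampled size, so the class weight is n_sampled:
  some college: 240 × 49 = 11,760
  associate degree: 160 × 75 = 12,000
  bachelor's degree: 360 × 54 = 19,440
  graduate degree: 60 × 31 = 1860
Adjusted estimate = 45,060 / 820 = 54.9512 → 55.0.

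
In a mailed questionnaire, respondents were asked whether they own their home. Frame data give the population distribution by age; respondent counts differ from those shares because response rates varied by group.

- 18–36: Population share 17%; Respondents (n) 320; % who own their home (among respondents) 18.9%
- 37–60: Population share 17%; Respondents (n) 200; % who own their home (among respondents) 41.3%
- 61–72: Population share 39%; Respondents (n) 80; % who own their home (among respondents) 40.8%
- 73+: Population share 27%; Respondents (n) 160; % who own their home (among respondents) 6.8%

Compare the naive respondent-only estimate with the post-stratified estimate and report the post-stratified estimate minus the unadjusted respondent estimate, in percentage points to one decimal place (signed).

Without adjustment, the pooled respondent share is:
  (320/760)×18.9 + (200/760)×41.3 + (80/760)×40.8 + (160/760)×6.8 = 24.5526%
Post-stratified estimate weights by population shares:
  0.17×18.9 + 0.17×41.3 + 0.39×40.8 + 0.27×6.8 = 27.982%
Difference = 27.982 − 24.5526 = 3.4294 pp.

+3.4 percentage points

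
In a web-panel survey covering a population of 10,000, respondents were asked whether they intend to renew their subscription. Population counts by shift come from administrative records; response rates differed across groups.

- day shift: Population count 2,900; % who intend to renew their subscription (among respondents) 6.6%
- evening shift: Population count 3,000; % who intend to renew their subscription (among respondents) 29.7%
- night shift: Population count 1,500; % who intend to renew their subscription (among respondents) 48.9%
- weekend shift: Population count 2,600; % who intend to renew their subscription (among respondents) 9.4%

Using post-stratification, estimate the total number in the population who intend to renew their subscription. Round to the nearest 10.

2,060

Estimated count per cell = population count × respondent percentage:
  day shift: 2,900 × 6.6% = 191.4
  evening shift: 3,000 × 29.7% = 891
  night shift: 1,500 × 48.9% = 733.5
  weekend shift: 2,600 × 9.4% = 244.4
Estimated total = 2060.3 → 2,060.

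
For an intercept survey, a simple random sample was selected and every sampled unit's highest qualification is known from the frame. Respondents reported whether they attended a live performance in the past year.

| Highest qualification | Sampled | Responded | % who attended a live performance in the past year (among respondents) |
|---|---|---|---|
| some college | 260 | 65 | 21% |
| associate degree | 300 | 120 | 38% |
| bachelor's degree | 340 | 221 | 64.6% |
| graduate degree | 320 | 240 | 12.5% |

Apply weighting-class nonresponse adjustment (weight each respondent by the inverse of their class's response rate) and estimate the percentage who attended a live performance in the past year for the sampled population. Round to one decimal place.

Response rates by class: some college 65/260 = 25%, associate degree 120/300 = 40%, bachelor's degree 221/340 = 65%, graduate degree 240/320 = 75%.
Inverse-response-rate weighting restores each class to its sampled count, so class totals weight by n_sampled:
  some college: 260 × 21 = 5460
  associate degree: 300 × 38 = 11,400
  bachelor's degree: 340 × 64.6 = 21964
  graduate degree: 320 × 12.5 = 4000
Adjusted estimate = 42,824 / 1,220 = 35.1016 → 35.1%.

35.1%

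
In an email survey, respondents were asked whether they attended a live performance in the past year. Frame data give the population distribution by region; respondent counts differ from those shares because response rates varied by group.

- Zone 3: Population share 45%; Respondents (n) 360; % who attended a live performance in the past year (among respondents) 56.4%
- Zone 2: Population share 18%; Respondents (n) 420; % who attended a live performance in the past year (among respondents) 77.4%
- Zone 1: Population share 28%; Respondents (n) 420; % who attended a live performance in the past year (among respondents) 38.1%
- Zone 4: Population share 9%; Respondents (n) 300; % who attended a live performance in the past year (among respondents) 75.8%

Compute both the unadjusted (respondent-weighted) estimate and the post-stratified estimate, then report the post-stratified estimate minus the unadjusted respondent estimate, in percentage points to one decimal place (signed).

-4.2 percentage points

Unadjusted (pooled respondent) estimate weights by respondent counts:
  (360/1500)×56.4 + (420/1500)×77.4 + (420/1500)×38.1 + (300/1500)×75.8 = 61.036%
Post-stratified estimate weights by population shares:
  0.45×56.4 + 0.18×77.4 + 0.28×38.1 + 0.09×75.8 = 56.802%
Difference = 56.802 − 61.036 = -4.234 pp.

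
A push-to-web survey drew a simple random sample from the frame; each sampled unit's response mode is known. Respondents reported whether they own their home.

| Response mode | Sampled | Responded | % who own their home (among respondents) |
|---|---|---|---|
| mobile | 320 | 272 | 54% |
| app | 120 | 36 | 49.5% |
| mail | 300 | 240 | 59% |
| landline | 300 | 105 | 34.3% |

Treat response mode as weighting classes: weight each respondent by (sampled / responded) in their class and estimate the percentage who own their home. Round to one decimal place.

49.2%

Response rates by class: mobile 272/320 = 85%, app 36/120 = 30%, mail 240/300 = 80%, landline 105/300 = 35%.
With weight = n_sampled/n_responded per class, the weighted class total is n_sampled:
  mobile: 320 × 54 = 17,280
  app: 120 × 49.5 = 5940
  mail: 300 × 59 = 17,700
  landline: 300 × 34.3 = 10,290
Adjusted estimate = 51,210 / 1,040 = 49.2404 → 49.2%.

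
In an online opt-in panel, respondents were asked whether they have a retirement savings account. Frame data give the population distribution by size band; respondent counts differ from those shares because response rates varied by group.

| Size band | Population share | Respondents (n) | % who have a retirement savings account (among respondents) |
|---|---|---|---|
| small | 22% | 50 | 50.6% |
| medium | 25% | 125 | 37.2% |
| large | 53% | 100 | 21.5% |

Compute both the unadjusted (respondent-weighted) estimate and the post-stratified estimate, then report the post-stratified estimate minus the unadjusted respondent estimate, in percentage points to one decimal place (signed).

-2.1 percentage points

Without adjustment, the pooled respondent share is:
  (50/275)×50.6 + (125/275)×37.2 + (100/275)×21.5 = 33.9273%
Reweighting by population size band shares:
  0.22×50.6 + 0.25×37.2 + 0.53×21.5 = 31.827%
Difference = 31.827 − 33.9273 = -2.1003 pp.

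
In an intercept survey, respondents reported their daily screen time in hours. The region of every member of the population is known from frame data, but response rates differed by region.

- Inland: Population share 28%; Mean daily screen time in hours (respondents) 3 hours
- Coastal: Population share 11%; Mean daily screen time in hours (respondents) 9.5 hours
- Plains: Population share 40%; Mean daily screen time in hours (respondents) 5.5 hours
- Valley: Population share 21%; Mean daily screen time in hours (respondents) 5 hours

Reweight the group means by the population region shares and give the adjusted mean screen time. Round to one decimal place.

5.1

Weight each group's respondent value by its population share:
  Inland: 0.28 × 3 = 0.84
  Coastal: 0.11 × 9.5 = 1.045
  Plains: 0.4 × 5.5 = 2.2
  Valley: 0.21 × 5 = 1.05
Post-stratified estimate = 5.135 → 5.1.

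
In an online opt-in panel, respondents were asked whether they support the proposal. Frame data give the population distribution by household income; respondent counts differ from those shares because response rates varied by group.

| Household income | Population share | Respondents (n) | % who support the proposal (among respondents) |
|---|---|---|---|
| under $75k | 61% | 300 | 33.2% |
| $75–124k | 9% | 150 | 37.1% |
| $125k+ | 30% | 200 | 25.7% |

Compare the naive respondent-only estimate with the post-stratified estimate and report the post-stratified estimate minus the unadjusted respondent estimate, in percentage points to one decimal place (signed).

Naive respondent-only estimate (weights = respondent counts):
  (300/650)×33.2 + (150/650)×37.1 + (200/650)×25.7 = 31.7923%
Post-stratifying to population shares instead:
  0.61×33.2 + 0.09×37.1 + 0.3×25.7 = 31.301%
Difference = 31.301 − 31.7923 = -0.4913 pp.

-0.5 percentage points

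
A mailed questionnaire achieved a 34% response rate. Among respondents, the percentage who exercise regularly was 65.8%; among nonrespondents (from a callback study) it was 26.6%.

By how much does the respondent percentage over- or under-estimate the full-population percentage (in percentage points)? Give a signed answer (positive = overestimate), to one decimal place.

Nonresponse fraction = 1 − 0.34 = 0.66.
Bias = (nonresponse fraction) × (respondent percentage − nonrespondent percentage)
     = 0.66 × (65.8 − 26.6) = 0.66 × 39.2 = 25.872.

+25.9 percentage points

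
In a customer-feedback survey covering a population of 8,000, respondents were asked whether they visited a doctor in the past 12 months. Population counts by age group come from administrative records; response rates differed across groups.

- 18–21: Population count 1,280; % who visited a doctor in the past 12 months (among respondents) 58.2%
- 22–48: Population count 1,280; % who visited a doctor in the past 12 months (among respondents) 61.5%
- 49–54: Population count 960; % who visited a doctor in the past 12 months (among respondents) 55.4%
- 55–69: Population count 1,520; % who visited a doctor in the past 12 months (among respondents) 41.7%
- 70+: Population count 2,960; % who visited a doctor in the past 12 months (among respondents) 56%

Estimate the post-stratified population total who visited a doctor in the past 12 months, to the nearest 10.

4,360

Each cell contributes its population count × the respondent rate:
  18–21: 1,280 × 58.2% = 744.96
  22–48: 1,280 × 61.5% = 787.2
  49–54: 960 × 55.4% = 531.84
  55–69: 1,520 × 41.7% = 633.84
  70+: 2,960 × 56% = 1657.6
Estimated total = 4355.44 → 4,360.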